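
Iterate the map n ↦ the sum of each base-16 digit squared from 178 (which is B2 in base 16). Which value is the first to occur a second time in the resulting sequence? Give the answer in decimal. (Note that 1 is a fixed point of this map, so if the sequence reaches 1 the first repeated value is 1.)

169

178 = (11,2)_16 → 125
125 = (7,13)_16 → 218
218 = (13,10)_16 → 269
269 = (1,0,13)_16 → 170
170 = (10,10)_16 → 200
200 = (12,8)_16 → 208
208 = (13,0)_16 → 169
169 = (10,9)_16 → 181
181 = (11,5)_16 → 146
146 = (9,2)_16 → 85
85 = (5,5)_16 → 50
50 = (3,2)_16 → 13
13 = (13)_16 → 169  — 169 already appeared earlier.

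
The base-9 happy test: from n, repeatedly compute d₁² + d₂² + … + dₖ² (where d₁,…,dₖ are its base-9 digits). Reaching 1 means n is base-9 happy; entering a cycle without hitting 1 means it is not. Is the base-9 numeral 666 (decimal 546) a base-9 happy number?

546 = (6,6,6)_9 → 108
108 = (1,3,0)_9 → 10
10 = (1,1)_9 → 2
2 = (2)_9 → 4
4 = (4)_9 → 16
16 = (1,7)_9 → 50
50 = (5,5)_9 → 50  — 50 already seen; the sequence cycles without reaching 1.

not base-9 happy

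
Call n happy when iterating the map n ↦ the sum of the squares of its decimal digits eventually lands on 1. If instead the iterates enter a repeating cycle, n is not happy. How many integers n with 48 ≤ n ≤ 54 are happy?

1

48: 48 → 80 → 64 → 52 → 29 → 85 → 89 → 145 → 42 → 20 → 4 → 16 → 37 → 58 → 89  (repeats 89)
49: 49 → 97 → 130 → 10 → 1  (reaches 1)
50: 50 → 25 → 29 → 85 → 89 → 145 → 42 → 20 → 4 → 16 → 37 → 58 → 89  (repeats 89)
51: 51 → 26 → 40 → 16 → 37 → 58 → 89 → 145 → 42 → 20 → 4 → 16  (repeats 16)
52: 52 → 29 → 85 → 89 → 145 → 42 → 20 → 4 → 16 → 37 → 58 → 89  (repeats 89)
53: 53 → 34 → 25 → 29 → 85 → 89 → 145 → 42 → 20 → 4 → 16 → 37 → 58 → 89  (repeats 89)
54: 54 → 41 → 17 → 50 → 25 → 29 → 85 → 89 → 145 → 42 → 20 → 4 → 16 → 37 → 58 → 89  (repeats 89)
happy: 49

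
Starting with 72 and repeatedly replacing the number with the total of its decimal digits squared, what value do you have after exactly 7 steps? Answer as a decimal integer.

72 → 7² + 2² = 53
53 → 5² + 3² = 34
34 → 3² + 4² = 25
25 → 2² + 5² = 29
29 → 2² + 9² = 85
85 → 8² + 5² = 89
89 → 8² + 9² = 145

145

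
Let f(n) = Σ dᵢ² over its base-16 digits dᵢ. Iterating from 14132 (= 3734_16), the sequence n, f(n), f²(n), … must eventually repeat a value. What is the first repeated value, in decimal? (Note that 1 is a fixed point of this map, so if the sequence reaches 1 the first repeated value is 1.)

14132 = (3,7,3,4)_16 → 3² + 7² + 3² + 4² = 9 + 49 + 9 + 16 = 83
83 = (5,3)_16 → 5² + 3² = 25 + 9 = 34
34 = (2,2)_16 → 2² + 2² = 4 + 4 = 8
8 = (8)_16 → 8² = 64
64 = (4,0)_16 → 4² + 0² = 16 + 0 = 16
16 = (1,0)_16 → 1² + 0² = 1 + 0 = 1  — reached the fixed point 1.
1 → 1, so 1 is the first repeated value.

1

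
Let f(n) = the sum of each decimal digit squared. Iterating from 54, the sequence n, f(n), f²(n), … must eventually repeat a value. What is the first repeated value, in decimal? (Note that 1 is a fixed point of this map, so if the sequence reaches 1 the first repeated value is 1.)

89

54 → 5² + 4² = 25 + 16 = 41
41 → 4² + 1² = 16 + 1 = 17
17 → 1² + 7² = 1 + 49 = 50
50 → 5² + 0² = 25 + 0 = 25
25 → 2² + 5² = 4 + 25 = 29
29 → 2² + 9² = 4 + 81 = 85
85 → 8² + 5² = 64 + 25 = 89
89 → 8² + 9² = 64 + 81 = 145
145 → 1² + 4² + 5² = 1 + 16 + 25 = 42
42 → 4² + 2² = 16 + 4 = 20
20 → 2² + 0² = 4 + 0 = 4
4 → 4² = 16
16 → 1² + 6² = 1 + 36 = 37
37 → 3² + 7² = 9 + 49 = 58
58 → 5² + 8² = 25 + 64 = 89  — 89 already appeared earlier.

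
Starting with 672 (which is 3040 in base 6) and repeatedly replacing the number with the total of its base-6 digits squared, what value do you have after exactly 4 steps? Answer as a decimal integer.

672 = (3,0,4,0)_6 → 25
25 = (4,1)_6 → 17
17 = (2,5)_6 → 29
29 = (4,5)_6 → 41

41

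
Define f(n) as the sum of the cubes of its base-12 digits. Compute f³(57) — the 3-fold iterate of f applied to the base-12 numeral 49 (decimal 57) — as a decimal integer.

288

57 = (4,9)_12 → 793
793 = (5,6,1)_12 → 342
342 = (2,4,6)_12 → 288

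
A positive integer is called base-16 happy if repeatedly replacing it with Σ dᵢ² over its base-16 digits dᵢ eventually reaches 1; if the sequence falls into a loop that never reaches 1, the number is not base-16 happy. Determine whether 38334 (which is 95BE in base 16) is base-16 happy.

38334 = (9,5,11,14)_16 → 9² + 5² + 11² + 14² = 81 + 25 + 121 + 196 = 423
423 = (1,10,7)_16 → 1² + 10² + 7² = 1 + 100 + 49 = 150
150 = (9,6)_16 → 9² + 6² = 81 + 36 = 117
117 = (7,5)_16 → 7² + 5² = 49 + 25 = 74
74 = (4,10)_16 → 4² + 10² = 16 + 100 = 116
116 = (7,4)_16 → 7² + 4² = 49 + 16 = 65
65 = (4,1)_16 → 4² + 1² = 16 + 1 = 17
17 = (1,1)_16 → 1² + 1² = 1 + 1 = 2
2 = (2)_16 → 2² = 4
4 = (4)_16 → 4² = 16
16 = (1,0)_16 → 1² + 0² = 1 + 0 = 1  — reached 1.

base-16 happy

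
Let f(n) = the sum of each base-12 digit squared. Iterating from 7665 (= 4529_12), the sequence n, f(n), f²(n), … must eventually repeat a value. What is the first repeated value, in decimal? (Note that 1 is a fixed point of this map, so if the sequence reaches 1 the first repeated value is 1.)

7665 = (4,5,2,9)_12 → 4² + 5² + 2² + 9² = 126
126 = (10,6)_12 → 10² + 6² = 136
136 = (11,4)_12 → 11² + 4² = 137
137 = (11,5)_12 → 11² + 5² = 146
146 = (1,0,2)_12 → 1² + 0² + 2² = 5
5 = (5)_12 → 5² = 25
25 = (2,1)_12 → 2² + 1² = 5  — 5 already appeared earlier.

5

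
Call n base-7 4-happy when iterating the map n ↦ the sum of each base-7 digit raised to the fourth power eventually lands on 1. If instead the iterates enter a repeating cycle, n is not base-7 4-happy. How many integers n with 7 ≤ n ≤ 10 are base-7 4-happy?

1

7: 7 → 1  — base-7 4-happy
8: 8 → 2 → 16 → 32 → 512 → 164 → 178 → 418 → 708 → 98 → 16  — not base-7 4-happy
9: 9 → 17 → 97 → 2593 → 1459 → 963 → 1153 → 803 → 673 → 1923 → 1507 → 913 → 609 → 707 → 97  — not base-7 4-happy
10: 10 → 82 → 882 → 272 → 2002 → 2546 → 1938 → 2258 → 1808 → 1938  — not base-7 4-happy
base-7 4-happy: 7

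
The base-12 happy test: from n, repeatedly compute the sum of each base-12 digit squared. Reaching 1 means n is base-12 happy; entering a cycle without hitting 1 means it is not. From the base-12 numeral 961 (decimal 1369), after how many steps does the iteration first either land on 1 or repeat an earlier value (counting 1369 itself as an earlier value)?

1369 = (9,6,1)_12 → 118
118 = (9,10)_12 → 181
181 = (1,3,1)_12 → 11
11 = (11)_12 → 121
121 = (10,1)_12 → 101
101 = (8,5)_12 → 89
89 = (7,5)_12 → 74
74 = (6,2)_12 → 40
40 = (3,4)_12 → 25
25 = (2,1)_12 → 5
5 = (5)_12 → 25  — 25 repeats.
That took 11 steps.

11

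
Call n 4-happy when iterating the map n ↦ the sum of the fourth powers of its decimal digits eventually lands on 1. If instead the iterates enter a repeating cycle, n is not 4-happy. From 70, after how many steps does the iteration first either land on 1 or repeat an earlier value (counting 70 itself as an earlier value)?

12

70 → 2401
2401 → 273
273 → 2498
2498 → 10929
10929 → 13139
13139 → 6725
6725 → 4338
4338 → 4514
4514 → 1138
1138 → 4179
4179 → 9219
9219 → 13139  — 13139 repeats.
That took 12 steps.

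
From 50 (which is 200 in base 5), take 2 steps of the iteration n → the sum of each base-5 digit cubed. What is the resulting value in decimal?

50 = (2,0,0)_5 → 8
8 = (1,3)_5 → 28

28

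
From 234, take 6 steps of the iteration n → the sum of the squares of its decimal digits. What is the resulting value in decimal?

20

234 → 2² + 3² + 4² = 29
29 → 2² + 9² = 85
85 → 8² + 5² = 89
89 → 8² + 9² = 145
145 → 1² + 4² + 5² = 42
42 → 4² + 2² = 20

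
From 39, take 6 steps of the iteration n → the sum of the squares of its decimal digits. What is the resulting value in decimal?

58

39 → 3² + 9² = 9 + 81 = 90
90 → 9² + 0² = 81 + 0 = 81
81 → 8² + 1² = 64 + 1 = 65
65 → 6² + 5² = 36 + 25 = 61
61 → 6² + 1² = 36 + 1 = 37
37 → 3² + 7² = 9 + 49 = 58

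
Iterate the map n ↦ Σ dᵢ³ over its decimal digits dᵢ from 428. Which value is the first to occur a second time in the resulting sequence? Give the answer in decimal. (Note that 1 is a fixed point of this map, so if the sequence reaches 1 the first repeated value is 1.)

428 → 584
584 → 701
701 → 344
344 → 155
155 → 251
251 → 134
134 → 92
92 → 737
737 → 713
713 → 371
371 → 371  — 371 already appeared earlier.

371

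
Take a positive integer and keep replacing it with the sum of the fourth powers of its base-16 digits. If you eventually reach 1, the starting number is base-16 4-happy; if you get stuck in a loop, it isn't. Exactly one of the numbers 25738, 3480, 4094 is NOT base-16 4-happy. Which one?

4094

25738: 25738 → 15648 → 28658 → 102562 → 16578 → 21008 → 642 → 4128 → 17 → 2 → 16 → 1  — reaches 1 (base-16 4-happy)
3480: 3480 → 39218 → 13219 → 10243 → 4193 → 1298 → 642 → 4128 → 17 → 2 → 16 → 1  — reaches 1 (base-16 4-happy)
4094: 4094 → 139666 → 6610 → 35139 → 10994 → 60657 → 109778 → 59314 → 55474 → 47314 → 47314  — repeats 47314 (not base-16 4-happy)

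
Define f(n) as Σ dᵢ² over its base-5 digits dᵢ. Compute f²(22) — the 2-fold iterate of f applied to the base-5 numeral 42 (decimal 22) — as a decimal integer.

22 = (4,2)_5 → 4² + 2² = 16 + 4 = 20
20 = (4,0)_5 → 4² + 0² = 16 + 0 = 16

16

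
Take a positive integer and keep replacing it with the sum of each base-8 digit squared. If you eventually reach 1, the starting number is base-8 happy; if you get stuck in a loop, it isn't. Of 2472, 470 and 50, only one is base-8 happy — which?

2472: 2472 → 77 → 27 → 18 → 8 → 1  — reaches 1 (base-8 happy)
470: 470 → 89 → 11 → 10 → 5 → 25 → 10  — repeats 10 (not base-8 happy)
50: 50 → 40 → 25 → 10 → 5 → 25  — repeats 25 (not base-8 happy)

2472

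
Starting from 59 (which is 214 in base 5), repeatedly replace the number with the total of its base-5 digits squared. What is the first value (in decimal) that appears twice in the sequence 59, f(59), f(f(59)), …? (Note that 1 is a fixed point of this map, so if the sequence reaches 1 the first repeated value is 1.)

59 = (2,1,4)_5 → 2² + 1² + 4² = 21
21 = (4,1)_5 → 4² + 1² = 17
17 = (3,2)_5 → 3² + 2² = 13
13 = (2,3)_5 → 2² + 3² = 13  — 13 already appeared earlier.

13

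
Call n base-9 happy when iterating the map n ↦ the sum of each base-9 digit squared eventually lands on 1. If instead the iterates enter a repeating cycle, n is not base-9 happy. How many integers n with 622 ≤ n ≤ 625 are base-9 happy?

622: 622 → 86 → 26 → 68 → 74 → 68  (repeats 68)
623: 623 → 89 → 65 → 53 → 89  (repeats 89)
624: 624 → 94 → 18 → 4 → 16 → 50 → 50  (repeats 50)
625: 625 → 101 → 9 → 1  (reaches 1)
base-9 happy: 625

1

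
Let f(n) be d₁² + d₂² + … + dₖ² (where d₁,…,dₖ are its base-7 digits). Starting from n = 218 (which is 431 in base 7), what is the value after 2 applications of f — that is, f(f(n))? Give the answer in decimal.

218 = (4,3,1)_7 → 4² + 3² + 1² = 16 + 9 + 1 = 26
26 = (3,5)_7 → 3² + 5² = 9 + 25 = 34

34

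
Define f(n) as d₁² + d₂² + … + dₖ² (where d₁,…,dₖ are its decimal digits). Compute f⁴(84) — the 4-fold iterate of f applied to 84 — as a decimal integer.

84 → 8² + 4² = 80
80 → 8² + 0² = 64
64 → 6² + 4² = 52
52 → 5² + 2² = 29

29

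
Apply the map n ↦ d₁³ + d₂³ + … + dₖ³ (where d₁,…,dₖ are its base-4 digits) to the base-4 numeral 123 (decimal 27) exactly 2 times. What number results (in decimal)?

27 = (1,2,3)_4 → 36
36 = (2,1,0)_4 → 9

9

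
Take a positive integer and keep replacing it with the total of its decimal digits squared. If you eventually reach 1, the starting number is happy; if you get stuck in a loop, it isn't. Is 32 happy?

happy

32 → 3² + 2² = 9 + 4 = 13
13 → 1² + 3² = 1 + 9 = 10
10 → 1² + 0² = 1 + 0 = 1  — reached 1.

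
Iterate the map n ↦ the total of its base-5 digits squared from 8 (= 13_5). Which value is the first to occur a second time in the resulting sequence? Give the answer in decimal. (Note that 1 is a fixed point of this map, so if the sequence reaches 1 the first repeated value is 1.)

8 = (1,3)_5 → 1² + 3² = 10
10 = (2,0)_5 → 2² + 0² = 4
4 = (4)_5 → 4² = 16
16 = (3,1)_5 → 3² + 1² = 10  — 10 already appeared earlier.

10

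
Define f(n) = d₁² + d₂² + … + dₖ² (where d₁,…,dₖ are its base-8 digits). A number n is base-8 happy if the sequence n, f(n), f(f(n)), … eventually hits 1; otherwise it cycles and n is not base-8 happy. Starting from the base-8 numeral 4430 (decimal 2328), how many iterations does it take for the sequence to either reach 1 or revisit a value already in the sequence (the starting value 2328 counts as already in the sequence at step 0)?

2328 = (4,4,3,0)_8 → 4² + 4² + 3² + 0² = 41
41 = (5,1)_8 → 5² + 1² = 26
26 = (3,2)_8 → 3² + 2² = 13
13 = (1,5)_8 → 1² + 5² = 26  — 26 repeats.
That took 4 steps.

4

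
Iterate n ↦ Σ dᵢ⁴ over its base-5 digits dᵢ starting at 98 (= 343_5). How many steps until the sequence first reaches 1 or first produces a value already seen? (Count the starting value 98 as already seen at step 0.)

10

98 = (3,4,3)_5 → 418
418 = (3,1,3,3)_5 → 244
244 = (1,4,3,4)_5 → 594
594 = (4,3,3,4)_5 → 674
674 = (1,0,1,4,4)_5 → 514
514 = (4,0,2,4)_5 → 528
528 = (4,1,0,3)_5 → 338
338 = (2,3,2,3)_5 → 194
194 = (1,2,3,4)_5 → 354
354 = (2,4,0,4)_5 → 528  — 528 repeats.
That took 10 steps.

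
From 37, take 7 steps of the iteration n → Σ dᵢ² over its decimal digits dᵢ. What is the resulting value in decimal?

37 → 3² + 7² = 58
58 → 5² + 8² = 89
89 → 8² + 9² = 145
145 → 1² + 4² + 5² = 42
42 → 4² + 2² = 20
20 → 2² + 0² = 4
4 → 4² = 16

16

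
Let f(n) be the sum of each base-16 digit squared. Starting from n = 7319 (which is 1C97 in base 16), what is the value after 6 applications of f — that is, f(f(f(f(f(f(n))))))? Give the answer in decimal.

32

7319 = (1,12,9,7)_16 → 1² + 12² + 9² + 7² = 275
275 = (1,1,3)_16 → 1² + 1² + 3² = 11
11 = (11)_16 → 11² = 121
121 = (7,9)_16 → 7² + 9² = 130
130 = (8,2)_16 → 8² + 2² = 68
68 = (4,4)_16 → 4² + 4² = 32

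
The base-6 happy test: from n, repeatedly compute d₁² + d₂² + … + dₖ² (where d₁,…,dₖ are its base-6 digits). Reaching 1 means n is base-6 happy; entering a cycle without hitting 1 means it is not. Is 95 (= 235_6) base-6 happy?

95 = (2,3,5)_6 → 2² + 3² + 5² = 38
38 = (1,0,2)_6 → 1² + 0² + 2² = 5
5 = (5)_6 → 5² = 25
25 = (4,1)_6 → 4² + 1² = 17
17 = (2,5)_6 → 2² + 5² = 29
29 = (4,5)_6 → 4² + 5² = 41
41 = (1,0,5)_6 → 1² + 0² + 5² = 26
26 = (4,2)_6 → 4² + 2² = 20
20 = (3,2)_6 → 3² + 2² = 13
13 = (2,1)_6 → 2² + 1² = 5  — 5 already seen; the sequence cycles without reaching 1.

not base-6 happy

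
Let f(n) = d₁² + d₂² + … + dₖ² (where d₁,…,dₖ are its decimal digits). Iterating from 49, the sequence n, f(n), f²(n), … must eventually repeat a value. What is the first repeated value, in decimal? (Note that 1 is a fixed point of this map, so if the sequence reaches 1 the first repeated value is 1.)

49 → 4² + 9² = 97
97 → 9² + 7² = 130
130 → 1² + 3² + 0² = 10
10 → 1² + 0² = 1  — reached the fixed point 1.
1 → 1, so 1 is the first repeated value.

1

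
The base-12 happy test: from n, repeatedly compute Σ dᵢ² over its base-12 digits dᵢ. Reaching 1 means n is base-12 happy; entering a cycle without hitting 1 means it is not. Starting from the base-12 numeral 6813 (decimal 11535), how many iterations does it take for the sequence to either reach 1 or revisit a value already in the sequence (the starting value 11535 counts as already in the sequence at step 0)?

11535 = (6,8,1,3)_12 → 6² + 8² + 1² + 3² = 110
110 = (9,2)_12 → 9² + 2² = 85
85 = (7,1)_12 → 7² + 1² = 50
50 = (4,2)_12 → 4² + 2² = 20
20 = (1,8)_12 → 1² + 8² = 65
65 = (5,5)_12 → 5² + 5² = 50  — 50 repeats.
That took 6 steps.

6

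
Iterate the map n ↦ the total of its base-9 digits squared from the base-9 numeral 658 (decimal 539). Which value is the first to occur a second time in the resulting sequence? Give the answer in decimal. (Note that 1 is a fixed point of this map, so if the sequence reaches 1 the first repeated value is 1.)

1

539 = (6,5,8)_9 → 125
125 = (1,4,8)_9 → 81
81 = (1,0,0)_9 → 1  — reached the fixed point 1.
1 → 1, so 1 is the first repeated value.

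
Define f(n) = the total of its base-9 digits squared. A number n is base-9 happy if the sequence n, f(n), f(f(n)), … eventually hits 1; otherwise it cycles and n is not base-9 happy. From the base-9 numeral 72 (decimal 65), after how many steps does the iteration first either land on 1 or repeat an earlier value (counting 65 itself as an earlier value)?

3

65 = (7,2)_9 → 7² + 2² = 49 + 4 = 53
53 = (5,8)_9 → 5² + 8² = 25 + 64 = 89
89 = (1,0,8)_9 → 1² + 0² + 8² = 1 + 0 + 64 = 65  — 65 repeats.
That took 3 steps.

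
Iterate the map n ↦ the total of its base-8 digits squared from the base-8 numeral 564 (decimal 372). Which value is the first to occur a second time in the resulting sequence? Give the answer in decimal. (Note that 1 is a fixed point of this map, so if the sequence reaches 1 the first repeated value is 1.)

1

372 = (5,6,4)_8 → 5² + 6² + 4² = 77
77 = (1,1,5)_8 → 1² + 1² + 5² = 27
27 = (3,3)_8 → 3² + 3² = 18
18 = (2,2)_8 → 2² + 2² = 8
8 = (1,0)_8 → 1² + 0² = 1  — reached the fixed point 1.
1 → 1, so 1 is the first repeated value.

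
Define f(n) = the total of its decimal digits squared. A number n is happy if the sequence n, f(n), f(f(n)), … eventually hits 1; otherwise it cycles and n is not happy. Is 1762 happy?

1762 → 1² + 7² + 6² + 2² = 1 + 49 + 36 + 4 = 90
90 → 9² + 0² = 81 + 0 = 81
81 → 8² + 1² = 64 + 1 = 65
65 → 6² + 5² = 36 + 25 = 61
61 → 6² + 1² = 36 + 1 = 37
37 → 3² + 7² = 9 + 49 = 58
58 → 5² + 8² = 25 + 64 = 89
89 → 8² + 9² = 64 + 81 = 145
145 → 1² + 4² + 5² = 1 + 16 + 25 = 42
42 → 4² + 2² = 16 + 4 = 20
20 → 2² + 0² = 4 + 0 = 4
4 → 4² = 16
16 → 1² + 6² = 1 + 36 = 37  — 37 already seen; the sequence cycles without reaching 1.

not happy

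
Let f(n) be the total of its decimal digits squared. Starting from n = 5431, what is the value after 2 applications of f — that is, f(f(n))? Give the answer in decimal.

26

5431 → 51
51 → 26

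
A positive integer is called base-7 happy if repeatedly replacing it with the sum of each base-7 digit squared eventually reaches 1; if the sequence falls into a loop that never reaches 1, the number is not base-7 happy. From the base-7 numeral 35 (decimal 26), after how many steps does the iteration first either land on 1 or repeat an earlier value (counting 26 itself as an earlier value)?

26 = (3,5)_7 → 3² + 5² = 9 + 25 = 34
34 = (4,6)_7 → 4² + 6² = 16 + 36 = 52
52 = (1,0,3)_7 → 1² + 0² + 3² = 1 + 0 + 9 = 10
10 = (1,3)_7 → 1² + 3² = 1 + 9 = 10  — 10 repeats.
That took 4 steps.

4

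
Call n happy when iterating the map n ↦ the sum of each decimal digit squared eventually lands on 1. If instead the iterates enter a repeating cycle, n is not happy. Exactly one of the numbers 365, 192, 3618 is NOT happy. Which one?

365: 365 → 70 → 49 → 97 → 130 → 10 → 1  — reaches 1 (happy)
192: 192 → 86 → 100 → 1  — reaches 1 (happy)
3618: 3618 → 110 → 2 → 4 → 16 → 37 → 58 → 89 → 145 → 42 → 20 → 4  — repeats 4 (not happy)

3618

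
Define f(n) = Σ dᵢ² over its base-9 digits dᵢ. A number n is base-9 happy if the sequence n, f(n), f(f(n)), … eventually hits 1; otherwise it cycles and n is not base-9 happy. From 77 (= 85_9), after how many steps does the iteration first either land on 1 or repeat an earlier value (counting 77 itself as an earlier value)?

4

77 = (8,5)_9 → 8² + 5² = 64 + 25 = 89
89 = (1,0,8)_9 → 1² + 0² + 8² = 1 + 0 + 64 = 65
65 = (7,2)_9 → 7² + 2² = 49 + 4 = 53
53 = (5,8)_9 → 5² + 8² = 25 + 64 = 89  — 89 repeats.
That took 4 steps.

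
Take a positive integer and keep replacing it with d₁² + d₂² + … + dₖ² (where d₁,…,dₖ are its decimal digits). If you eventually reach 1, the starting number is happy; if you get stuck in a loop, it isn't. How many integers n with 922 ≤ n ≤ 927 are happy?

1

922: 922 → 89 → 145 → 42 → 20 → 4 → 16 → 37 → 58 → 89  — not happy
923: 923 → 94 → 97 → 130 → 10 → 1  — happy
924: 924 → 101 → 2 → 4 → 16 → 37 → 58 → 89 → 145 → 42 → 20 → 4  — not happy
925: 925 → 110 → 2 → 4 → 16 → 37 → 58 → 89 → 145 → 42 → 20 → 4  — not happy
926: 926 → 121 → 6 → 36 → 45 → 41 → 17 → 50 → 25 → 29 → 85 → 89 → 145 → 42 → 20 → 4 → 16 → 37 → 58 → 89  — not happy
927: 927 → 134 → 26 → 40 → 16 → 37 → 58 → 89 → 145 → 42 → 20 → 4 → 16  — not happy
happy: 923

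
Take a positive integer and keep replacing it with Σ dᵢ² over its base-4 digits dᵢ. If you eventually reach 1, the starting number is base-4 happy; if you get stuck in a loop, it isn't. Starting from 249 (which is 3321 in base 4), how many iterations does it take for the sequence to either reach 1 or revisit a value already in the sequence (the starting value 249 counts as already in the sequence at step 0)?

249 = (3,3,2,1)_4 → 3² + 3² + 2² + 1² = 9 + 9 + 4 + 1 = 23
23 = (1,1,3)_4 → 1² + 1² + 3² = 1 + 1 + 9 = 11
11 = (2,3)_4 → 2² + 3² = 4 + 9 = 13
13 = (3,1)_4 → 3² + 1² = 9 + 1 = 10
10 = (2,2)_4 → 2² + 2² = 4 + 4 = 8
8 = (2,0)_4 → 2² + 0² = 4 + 0 = 4
4 = (1,0)_4 → 1² + 0² = 1 + 0 = 1  — reached 1.
That took 7 steps.

7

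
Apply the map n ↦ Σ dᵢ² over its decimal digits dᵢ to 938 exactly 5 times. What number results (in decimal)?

16

938 → 9² + 3² + 8² = 81 + 9 + 64 = 154
154 → 1² + 5² + 4² = 1 + 25 + 16 = 42
42 → 4² + 2² = 16 + 4 = 20
20 → 2² + 0² = 4 + 0 = 4
4 → 4² = 16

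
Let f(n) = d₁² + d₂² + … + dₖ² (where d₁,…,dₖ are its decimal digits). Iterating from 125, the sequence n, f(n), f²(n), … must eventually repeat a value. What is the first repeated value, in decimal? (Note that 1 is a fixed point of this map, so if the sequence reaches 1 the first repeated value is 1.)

125 → 1² + 2² + 5² = 1 + 4 + 25 = 30
30 → 3² + 0² = 9 + 0 = 9
9 → 9² = 81
81 → 8² + 1² = 64 + 1 = 65
65 → 6² + 5² = 36 + 25 = 61
61 → 6² + 1² = 36 + 1 = 37
37 → 3² + 7² = 9 + 49 = 58
58 → 5² + 8² = 25 + 64 = 89
89 → 8² + 9² = 64 + 81 = 145
145 → 1² + 4² + 5² = 1 + 16 + 25 = 42
42 → 4² + 2² = 16 + 4 = 20
20 → 2² + 0² = 4 + 0 = 4
4 → 4² = 16
16 → 1² + 6² = 1 + 36 = 37  — 37 already appeared earlier.

37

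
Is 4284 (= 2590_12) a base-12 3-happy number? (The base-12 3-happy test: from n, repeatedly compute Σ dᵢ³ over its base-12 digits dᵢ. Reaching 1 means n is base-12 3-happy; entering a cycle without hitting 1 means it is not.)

4284 = (2,5,9,0)_12 → 2³ + 5³ + 9³ + 0³ = 8 + 125 + 729 + 0 = 862
862 = (5,11,10)_12 → 5³ + 11³ + 10³ = 125 + 1331 + 1000 = 2456
2456 = (1,5,0,8)_12 → 1³ + 5³ + 0³ + 8³ = 1 + 125 + 0 + 512 = 638
638 = (4,5,2)_12 → 4³ + 5³ + 2³ = 64 + 125 + 8 = 197
197 = (1,4,5)_12 → 1³ + 4³ + 5³ = 1 + 64 + 125 = 190
190 = (1,3,10)_12 → 1³ + 3³ + 10³ = 1 + 27 + 1000 = 1028
1028 = (7,1,8)_12 → 7³ + 1³ + 8³ = 343 + 1 + 512 = 856
856 = (5,11,4)_12 → 5³ + 11³ + 4³ = 125 + 1331 + 64 = 1520
1520 = (10,6,8)_12 → 10³ + 6³ + 8³ = 1000 + 216 + 512 = 1728
1728 = (1,0,0,0)_12 → 1³ + 0³ + 0³ + 0³ = 1 + 0 + 0 + 0 = 1  — reached 1.

base-12 3-happy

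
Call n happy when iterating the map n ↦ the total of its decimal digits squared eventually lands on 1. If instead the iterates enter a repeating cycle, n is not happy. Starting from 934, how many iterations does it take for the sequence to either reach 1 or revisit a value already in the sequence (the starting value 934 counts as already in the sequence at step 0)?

934 → 9² + 3² + 4² = 106
106 → 1² + 0² + 6² = 37
37 → 3² + 7² = 58
58 → 5² + 8² = 89
89 → 8² + 9² = 145
145 → 1² + 4² + 5² = 42
42 → 4² + 2² = 20
20 → 2² + 0² = 4
4 → 4² = 16
16 → 1² + 6² = 37  — 37 repeats.
That took 10 steps.

10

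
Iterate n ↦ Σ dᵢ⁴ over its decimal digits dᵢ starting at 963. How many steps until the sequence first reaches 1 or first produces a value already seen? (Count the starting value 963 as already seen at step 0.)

9

963 → 9⁴ + 6⁴ + 3⁴ = 7938
7938 → 7⁴ + 9⁴ + 3⁴ + 8⁴ = 13139
13139 → 1⁴ + 3⁴ + 1⁴ + 3⁴ + 9⁴ = 6725
6725 → 6⁴ + 7⁴ + 2⁴ + 5⁴ = 4338
4338 → 4⁴ + 3⁴ + 3⁴ + 8⁴ = 4514
4514 → 4⁴ + 5⁴ + 1⁴ + 4⁴ = 1138
1138 → 1⁴ + 1⁴ + 3⁴ + 8⁴ = 4179
4179 → 4⁴ + 1⁴ + 7⁴ + 9⁴ = 9219
9219 → 9⁴ + 2⁴ + 1⁴ + 9⁴ = 13139  — 13139 repeats.
That took 9 steps.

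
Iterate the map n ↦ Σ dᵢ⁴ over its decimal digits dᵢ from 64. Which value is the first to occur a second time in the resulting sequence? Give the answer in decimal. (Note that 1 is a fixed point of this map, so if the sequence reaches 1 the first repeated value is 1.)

8208

64 → 6⁴ + 4⁴ = 1296 + 256 = 1552
1552 → 1⁴ + 5⁴ + 5⁴ + 2⁴ = 1 + 625 + 625 + 16 = 1267
1267 → 1⁴ + 2⁴ + 6⁴ + 7⁴ = 1 + 16 + 1296 + 2401 = 3714
3714 → 3⁴ + 7⁴ + 1⁴ + 4⁴ = 81 + 2401 + 1 + 256 = 2739
2739 → 2⁴ + 7⁴ + 3⁴ + 9⁴ = 16 + 2401 + 81 + 6561 = 9059
9059 → 9⁴ + 0⁴ + 5⁴ + 9⁴ = 6561 + 0 + 625 + 6561 = 13747
13747 → 1⁴ + 3⁴ + 7⁴ + 4⁴ + 7⁴ = 1 + 81 + 2401 + 256 + 2401 = 5140
5140 → 5⁴ + 1⁴ + 4⁴ + 0⁴ = 625 + 1 + 256 + 0 = 882
882 → 8⁴ + 8⁴ + 2⁴ = 4096 + 4096 + 16 = 8208
8208 → 8⁴ + 2⁴ + 0⁴ + 8⁴ = 4096 + 16 + 0 + 4096 = 8208  — 8208 already appeared earlier.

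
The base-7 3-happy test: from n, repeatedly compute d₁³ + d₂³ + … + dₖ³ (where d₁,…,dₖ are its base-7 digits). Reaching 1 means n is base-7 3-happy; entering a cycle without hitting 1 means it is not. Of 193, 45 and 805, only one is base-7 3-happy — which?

193: 193 → 307 → 433 → 343 → 1  — reaches 1 (base-7 3-happy)
45: 45 → 243 → 405 → 219 → 99 → 9 → 9  — repeats 9 (not base-7 3-happy)
805: 805 → 43 → 217 → 91 → 217  — repeats 217 (not base-7 3-happy)

193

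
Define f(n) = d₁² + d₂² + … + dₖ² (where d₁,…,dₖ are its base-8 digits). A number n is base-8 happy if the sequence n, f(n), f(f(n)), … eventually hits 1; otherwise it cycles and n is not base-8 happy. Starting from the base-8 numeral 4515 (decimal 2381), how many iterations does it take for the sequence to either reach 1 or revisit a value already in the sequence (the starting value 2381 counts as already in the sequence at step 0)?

5

2381 = (4,5,1,5)_8 → 67
67 = (1,0,3)_8 → 10
10 = (1,2)_8 → 5
5 = (5)_8 → 25
25 = (3,1)_8 → 10  — 10 repeats.
That took 5 steps.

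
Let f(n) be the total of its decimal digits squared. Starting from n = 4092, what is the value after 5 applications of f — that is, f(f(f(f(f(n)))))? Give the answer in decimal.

4092 → 4² + 0² + 9² + 2² = 16 + 0 + 81 + 4 = 101
101 → 1² + 0² + 1² = 1 + 0 + 1 = 2
2 → 2² = 4
4 → 4² = 16
16 → 1² + 6² = 1 + 36 = 37

37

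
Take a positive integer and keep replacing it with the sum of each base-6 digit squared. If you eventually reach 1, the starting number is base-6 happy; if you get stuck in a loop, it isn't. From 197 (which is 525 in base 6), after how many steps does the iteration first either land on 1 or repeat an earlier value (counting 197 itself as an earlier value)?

197 = (5,2,5)_6 → 5² + 2² + 5² = 25 + 4 + 25 = 54
54 = (1,3,0)_6 → 1² + 3² + 0² = 1 + 9 + 0 = 10
10 = (1,4)_6 → 1² + 4² = 1 + 16 = 17
17 = (2,5)_6 → 2² + 5² = 4 + 25 = 29
29 = (4,5)_6 → 4² + 5² = 16 + 25 = 41
41 = (1,0,5)_6 → 1² + 0² + 5² = 1 + 0 + 25 = 26
26 = (4,2)_6 → 4² + 2² = 16 + 4 = 20
20 = (3,2)_6 → 3² + 2² = 9 + 4 = 13
13 = (2,1)_6 → 2² + 1² = 4 + 1 = 5
5 = (5)_6 → 5² = 25
25 = (4,1)_6 → 4² + 1² = 16 + 1 = 17  — 17 repeats.
That took 11 steps.

11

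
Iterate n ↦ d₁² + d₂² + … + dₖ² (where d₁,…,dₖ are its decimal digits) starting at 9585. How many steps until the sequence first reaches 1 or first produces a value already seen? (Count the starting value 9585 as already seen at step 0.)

9585 → 9² + 5² + 8² + 5² = 195
195 → 1² + 9² + 5² = 107
107 → 1² + 0² + 7² = 50
50 → 5² + 0² = 25
25 → 2² + 5² = 29
29 → 2² + 9² = 85
85 → 8² + 5² = 89
89 → 8² + 9² = 145
145 → 1² + 4² + 5² = 42
42 → 4² + 2² = 20
20 → 2² + 0² = 4
4 → 4² = 16
16 → 1² + 6² = 37
37 → 3² + 7² = 58
58 → 5² + 8² = 89  — 89 repeats.
That took 15 steps.

15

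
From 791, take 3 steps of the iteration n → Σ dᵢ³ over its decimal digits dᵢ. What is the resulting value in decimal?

791 → 7³ + 9³ + 1³ = 343 + 729 + 1 = 1073
1073 → 1³ + 0³ + 7³ + 3³ = 1 + 0 + 343 + 27 = 371
371 → 3³ + 7³ + 1³ = 27 + 343 + 1 = 371

371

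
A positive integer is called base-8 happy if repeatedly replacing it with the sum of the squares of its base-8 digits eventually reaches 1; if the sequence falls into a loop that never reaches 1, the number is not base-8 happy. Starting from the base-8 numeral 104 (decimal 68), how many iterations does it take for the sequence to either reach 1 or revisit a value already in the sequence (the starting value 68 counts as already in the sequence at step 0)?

5

68 = (1,0,4)_8 → 1² + 0² + 4² = 1 + 0 + 16 = 17
17 = (2,1)_8 → 2² + 1² = 4 + 1 = 5
5 = (5)_8 → 5² = 25
25 = (3,1)_8 → 3² + 1² = 9 + 1 = 10
10 = (1,2)_8 → 1² + 2² = 1 + 4 = 5  — 5 repeats.
That took 5 steps.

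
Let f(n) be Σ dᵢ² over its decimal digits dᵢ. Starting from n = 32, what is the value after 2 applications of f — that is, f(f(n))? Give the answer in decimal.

10

32 → 3² + 2² = 9 + 4 = 13
13 → 1² + 3² = 1 + 9 = 10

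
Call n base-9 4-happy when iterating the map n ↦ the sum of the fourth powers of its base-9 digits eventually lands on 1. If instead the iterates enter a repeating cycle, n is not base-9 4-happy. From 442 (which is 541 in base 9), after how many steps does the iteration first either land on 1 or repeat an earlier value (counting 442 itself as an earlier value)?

442 = (5,4,1)_9 → 5⁴ + 4⁴ + 1⁴ = 882
882 = (1,1,8,0)_9 → 1⁴ + 1⁴ + 8⁴ + 0⁴ = 4098
4098 = (5,5,5,3)_9 → 5⁴ + 5⁴ + 5⁴ + 3⁴ = 1956
1956 = (2,6,1,3)_9 → 2⁴ + 6⁴ + 1⁴ + 3⁴ = 1394
1394 = (1,8,1,8)_9 → 1⁴ + 8⁴ + 1⁴ + 8⁴ = 8194
8194 = (1,2,2,1,4)_9 → 1⁴ + 2⁴ + 2⁴ + 1⁴ + 4⁴ = 290
290 = (3,5,2)_9 → 3⁴ + 5⁴ + 2⁴ = 722
722 = (8,8,2)_9 → 8⁴ + 8⁴ + 2⁴ = 8208
8208 = (1,2,2,3,0)_9 → 1⁴ + 2⁴ + 2⁴ + 3⁴ + 0⁴ = 114
114 = (1,3,6)_9 → 1⁴ + 3⁴ + 6⁴ = 1378
1378 = (1,8,0,1)_9 → 1⁴ + 8⁴ + 0⁴ + 1⁴ = 4098  — 4098 repeats.
That took 11 steps.

11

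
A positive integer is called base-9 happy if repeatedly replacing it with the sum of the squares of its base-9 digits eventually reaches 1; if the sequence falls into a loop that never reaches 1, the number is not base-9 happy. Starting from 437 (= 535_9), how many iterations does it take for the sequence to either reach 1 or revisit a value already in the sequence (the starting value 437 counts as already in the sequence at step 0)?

8

437 = (5,3,5)_9 → 59
59 = (6,5)_9 → 61
61 = (6,7)_9 → 85
85 = (1,0,4)_9 → 17
17 = (1,8)_9 → 65
65 = (7,2)_9 → 53
53 = (5,8)_9 → 89
89 = (1,0,8)_9 → 65  — 65 repeats.
That took 8 steps.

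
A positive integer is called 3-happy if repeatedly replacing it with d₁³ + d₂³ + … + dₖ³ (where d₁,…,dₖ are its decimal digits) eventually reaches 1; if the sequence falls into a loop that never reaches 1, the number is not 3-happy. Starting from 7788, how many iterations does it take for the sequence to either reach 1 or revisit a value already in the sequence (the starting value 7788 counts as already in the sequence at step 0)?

13

7788 → 7³ + 7³ + 8³ + 8³ = 1710
1710 → 1³ + 7³ + 1³ + 0³ = 345
345 → 3³ + 4³ + 5³ = 216
216 → 2³ + 1³ + 6³ = 225
225 → 2³ + 2³ + 5³ = 141
141 → 1³ + 4³ + 1³ = 66
66 → 6³ + 6³ = 432
432 → 4³ + 3³ + 2³ = 99
99 → 9³ + 9³ = 1458
1458 → 1³ + 4³ + 5³ + 8³ = 702
702 → 7³ + 0³ + 2³ = 351
351 → 3³ + 5³ + 1³ = 153
153 → 1³ + 5³ + 3³ = 153  — 153 repeats.
That took 13 steps.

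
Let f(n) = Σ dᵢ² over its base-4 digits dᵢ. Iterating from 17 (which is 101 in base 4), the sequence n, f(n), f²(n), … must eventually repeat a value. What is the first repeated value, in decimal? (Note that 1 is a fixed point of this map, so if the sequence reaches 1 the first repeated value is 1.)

17 = (1,0,1)_4 → 2
2 = (2)_4 → 4
4 = (1,0)_4 → 1  — reached the fixed point 1.
1 → 1, so 1 is the first repeated value.

1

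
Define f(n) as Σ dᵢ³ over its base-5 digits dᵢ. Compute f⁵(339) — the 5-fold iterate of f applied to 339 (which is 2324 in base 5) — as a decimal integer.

339 = (2,3,2,4)_5 → 2³ + 3³ + 2³ + 4³ = 107
107 = (4,1,2)_5 → 4³ + 1³ + 2³ = 73
73 = (2,4,3)_5 → 2³ + 4³ + 3³ = 99
99 = (3,4,4)_5 → 3³ + 4³ + 4³ = 155
155 = (1,1,1,0)_5 → 1³ + 1³ + 1³ + 0³ = 3

3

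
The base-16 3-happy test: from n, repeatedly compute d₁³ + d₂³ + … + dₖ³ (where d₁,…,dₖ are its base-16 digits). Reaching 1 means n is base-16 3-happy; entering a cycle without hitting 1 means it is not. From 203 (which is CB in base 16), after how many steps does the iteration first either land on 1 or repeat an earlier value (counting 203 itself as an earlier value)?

10

203 = (12,11)_16 → 12³ + 11³ = 1728 + 1331 = 3059
3059 = (11,15,3)_16 → 11³ + 15³ + 3³ = 1331 + 3375 + 27 = 4733
4733 = (1,2,7,13)_16 → 1³ + 2³ + 7³ + 13³ = 1 + 8 + 343 + 2197 = 2549
2549 = (9,15,5)_16 → 9³ + 15³ + 5³ = 729 + 3375 + 125 = 4229
4229 = (1,0,8,5)_16 → 1³ + 0³ + 8³ + 5³ = 1 + 0 + 512 + 125 = 638
638 = (2,7,14)_16 → 2³ + 7³ + 14³ = 8 + 343 + 2744 = 3095
3095 = (12,1,7)_16 → 12³ + 1³ + 7³ = 1728 + 1 + 343 = 2072
2072 = (8,1,8)_16 → 8³ + 1³ + 8³ = 512 + 1 + 512 = 1025
1025 = (4,0,1)_16 → 4³ + 0³ + 1³ = 64 + 0 + 1 = 65
65 = (4,1)_16 → 4³ + 1³ = 64 + 1 = 65  — 65 repeats.
That took 10 steps.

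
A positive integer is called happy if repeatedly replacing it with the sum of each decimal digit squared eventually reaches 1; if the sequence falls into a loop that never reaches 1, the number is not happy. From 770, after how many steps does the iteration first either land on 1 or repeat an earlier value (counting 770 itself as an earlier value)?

10

770 → 7² + 7² + 0² = 98
98 → 9² + 8² = 145
145 → 1² + 4² + 5² = 42
42 → 4² + 2² = 20
20 → 2² + 0² = 4
4 → 4² = 16
16 → 1² + 6² = 37
37 → 3² + 7² = 58
58 → 5² + 8² = 89
89 → 8² + 9² = 145  — 145 repeats.
That took 10 steps.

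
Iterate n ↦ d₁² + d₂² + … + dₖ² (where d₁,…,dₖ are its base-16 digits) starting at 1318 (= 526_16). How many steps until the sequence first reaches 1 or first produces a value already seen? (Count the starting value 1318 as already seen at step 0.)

6

1318 = (5,2,6)_16 → 5² + 2² + 6² = 25 + 4 + 36 = 65
65 = (4,1)_16 → 4² + 1² = 16 + 1 = 17
17 = (1,1)_16 → 1² + 1² = 1 + 1 = 2
2 = (2)_16 → 2² = 4
4 = (4)_16 → 4² = 16
16 = (1,0)_16 → 1² + 0² = 1 + 0 = 1  — reached 1.
That took 6 steps.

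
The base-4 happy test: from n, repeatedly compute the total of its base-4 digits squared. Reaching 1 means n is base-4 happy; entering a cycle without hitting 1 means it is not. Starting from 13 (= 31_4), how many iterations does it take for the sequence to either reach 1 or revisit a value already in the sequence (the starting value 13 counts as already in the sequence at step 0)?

4

13 = (3,1)_4 → 3² + 1² = 10
10 = (2,2)_4 → 2² + 2² = 8
8 = (2,0)_4 → 2² + 0² = 4
4 = (1,0)_4 → 1² + 0² = 1  — reached 1.
That took 4 steps.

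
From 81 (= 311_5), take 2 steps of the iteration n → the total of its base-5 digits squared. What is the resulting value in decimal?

81 = (3,1,1)_5 → 3² + 1² + 1² = 9 + 1 + 1 = 11
11 = (2,1)_5 → 2² + 1² = 4 + 1 = 5

5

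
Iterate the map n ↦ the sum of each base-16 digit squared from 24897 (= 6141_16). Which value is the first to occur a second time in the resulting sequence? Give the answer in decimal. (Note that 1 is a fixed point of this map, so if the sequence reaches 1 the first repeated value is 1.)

24897 = (6,1,4,1)_16 → 6² + 1² + 4² + 1² = 36 + 1 + 16 + 1 = 54
54 = (3,6)_16 → 3² + 6² = 9 + 36 = 45
45 = (2,13)_16 → 2² + 13² = 4 + 169 = 173
173 = (10,13)_16 → 10² + 13² = 100 + 169 = 269
269 = (1,0,13)_16 → 1² + 0² + 13² = 1 + 0 + 169 = 170
170 = (10,10)_16 → 10² + 10² = 100 + 100 = 200
200 = (12,8)_16 → 12² + 8² = 144 + 64 = 208
208 = (13,0)_16 → 13² + 0² = 169 + 0 = 169
169 = (10,9)_16 → 10² + 9² = 100 + 81 = 181
181 = (11,5)_16 → 11² + 5² = 121 + 25 = 146
146 = (9,2)_16 → 9² + 2² = 81 + 4 = 85
85 = (5,5)_16 → 5² + 5² = 25 + 25 = 50
50 = (3,2)_16 → 3² + 2² = 9 + 4 = 13
13 = (13)_16 → 13² = 169  — 169 already appeared earlier.

169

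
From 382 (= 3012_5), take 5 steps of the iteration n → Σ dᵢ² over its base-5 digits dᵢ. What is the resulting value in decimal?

382 = (3,0,1,2)_5 → 3² + 0² + 1² + 2² = 14
14 = (2,4)_5 → 2² + 4² = 20
20 = (4,0)_5 → 4² + 0² = 16
16 = (3,1)_5 → 3² + 1² = 10
10 = (2,0)_5 → 2² + 0² = 4

4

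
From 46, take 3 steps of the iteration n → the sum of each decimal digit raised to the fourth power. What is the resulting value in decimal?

3714

46 → 4⁴ + 6⁴ = 256 + 1296 = 1552
1552 → 1⁴ + 5⁴ + 5⁴ + 2⁴ = 1 + 625 + 625 + 16 = 1267
1267 → 1⁴ + 2⁴ + 6⁴ + 7⁴ = 1 + 16 + 1296 + 2401 = 3714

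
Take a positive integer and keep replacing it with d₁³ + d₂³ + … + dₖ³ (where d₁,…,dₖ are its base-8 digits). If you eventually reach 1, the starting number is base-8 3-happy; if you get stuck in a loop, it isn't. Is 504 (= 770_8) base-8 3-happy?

504 = (7,7,0)_8 → 7³ + 7³ + 0³ = 343 + 343 + 0 = 686
686 = (1,2,5,6)_8 → 1³ + 2³ + 5³ + 6³ = 1 + 8 + 125 + 216 = 350
350 = (5,3,6)_8 → 5³ + 3³ + 6³ = 125 + 27 + 216 = 368
368 = (5,6,0)_8 → 5³ + 6³ + 0³ = 125 + 216 + 0 = 341
341 = (5,2,5)_8 → 5³ + 2³ + 5³ = 125 + 8 + 125 = 258
258 = (4,0,2)_8 → 4³ + 0³ + 2³ = 64 + 0 + 8 = 72
72 = (1,1,0)_8 → 1³ + 1³ + 0³ = 1 + 1 + 0 = 2
2 = (2)_8 → 2³ = 8
8 = (1,0)_8 → 1³ + 0³ = 1 + 0 = 1  — reached 1.

base-8 3-happy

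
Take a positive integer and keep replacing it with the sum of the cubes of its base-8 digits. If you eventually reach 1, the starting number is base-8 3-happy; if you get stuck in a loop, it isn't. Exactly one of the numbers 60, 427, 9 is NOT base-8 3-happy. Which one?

60

60: 60 → 407 → 567 → 560 → 217 → 55 → 559 → 469 → 476 → 434 → 440 → 559  — repeats 559 (not base-8 3-happy)
427: 427 → 368 → 341 → 258 → 72 → 2 → 8 → 1  — reaches 1 (base-8 3-happy)
9: 9 → 2 → 8 → 1  — reaches 1 (base-8 3-happy)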